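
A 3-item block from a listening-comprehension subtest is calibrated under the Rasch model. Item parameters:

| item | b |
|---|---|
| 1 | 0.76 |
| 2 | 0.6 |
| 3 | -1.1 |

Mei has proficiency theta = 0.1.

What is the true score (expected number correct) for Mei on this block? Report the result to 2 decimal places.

1.49

P(theta) = 1 / (1 + exp(−(theta − b)))
P_1 = 1/(1+e^{0.6600}) = 0.3407
P_2 = 1/(1+e^{0.5000}) = 0.3775
P_3 = 1/(1+e^{-1.2000}) = 0.7685
E[score] = 0.3407 + 0.3775 + 0.7685 = 1.4868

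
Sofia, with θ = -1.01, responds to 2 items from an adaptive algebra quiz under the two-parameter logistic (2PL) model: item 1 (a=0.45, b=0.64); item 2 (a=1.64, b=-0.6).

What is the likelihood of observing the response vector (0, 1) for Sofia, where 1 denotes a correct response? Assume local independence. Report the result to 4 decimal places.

0.2290

P(θ) = 1 / (1 + exp(−a(θ − b)))
P_1 = 1/(1+e^{0.7425}) = 0.3225
P_2 = 1/(1+e^{0.6724}) = 0.3380
L = (1−P_1) × P_2 = 0.6775 × 0.3380 = 0.22898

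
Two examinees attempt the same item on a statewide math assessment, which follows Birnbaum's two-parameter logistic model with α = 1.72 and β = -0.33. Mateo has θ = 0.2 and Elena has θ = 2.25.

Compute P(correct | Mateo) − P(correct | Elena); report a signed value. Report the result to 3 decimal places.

-0.275

P(θ) = 1 / (1 + exp(−α(θ − β)))
P(Mateo) = 0.7133  [exponent 0.9116]
P(Elena) = 0.9883  [exponent 4.4376]
Difference = 0.7133 − 0.9883 = -0.2750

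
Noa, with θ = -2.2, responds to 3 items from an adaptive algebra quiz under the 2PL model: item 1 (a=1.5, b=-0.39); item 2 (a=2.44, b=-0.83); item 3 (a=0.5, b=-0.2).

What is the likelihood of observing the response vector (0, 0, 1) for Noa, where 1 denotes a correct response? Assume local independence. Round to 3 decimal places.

P(θ) = 1 / (1 + exp(−a(θ − b)))
P_1 = 1/(1+e^{2.7150}) = 0.0621
P_2 = 1/(1+e^{3.3428}) = 0.0341
P_3 = 1/(1+e^{1.0000}) = 0.2689
L = (1−P_1) × (1−P_2) × P_3 = 0.9379 × 0.9659 × 0.2689 = 0.24363

0.244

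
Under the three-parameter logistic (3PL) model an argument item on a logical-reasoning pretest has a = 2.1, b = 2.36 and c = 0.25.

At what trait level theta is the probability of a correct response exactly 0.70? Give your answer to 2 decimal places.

2.55

P(theta) = c + (1 − c) · 1 / (1 + exp(−a(theta − b)))
Remove guessing floor: (0.70 − 0.25)/(1 − 0.25) = 0.6000
logit = ln(0.6000/0.4000) = 0.4055
theta = b + logit/(a) = 2.36 + 0.4055/2.1000 = 2.5531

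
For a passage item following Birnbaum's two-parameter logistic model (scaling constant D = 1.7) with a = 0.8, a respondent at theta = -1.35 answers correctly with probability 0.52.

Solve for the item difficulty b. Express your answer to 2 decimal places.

P(theta) = 1 / (1 + exp(−D·a(theta − b)))
logit(0.52) = ln(0.52/0.48) = 0.0800
b = theta − logit/(1.7·a) = -1.35 − 0.0800/1.3600 = -1.4089

-1.41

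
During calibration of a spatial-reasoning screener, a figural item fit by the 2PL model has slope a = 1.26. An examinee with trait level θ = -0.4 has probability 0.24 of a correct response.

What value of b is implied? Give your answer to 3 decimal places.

0.515

P(θ) = 1 / (1 + exp(−a(θ − b)))
logit(0.24) = ln(0.24/0.76) = -1.1527
b = θ − logit/(a) = -0.4 − (-1.1527)/1.2600 = 0.5148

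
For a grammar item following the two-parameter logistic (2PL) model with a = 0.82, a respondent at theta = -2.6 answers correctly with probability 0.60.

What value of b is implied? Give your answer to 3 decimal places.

-3.094

P(theta) = 1 / (1 + exp(−a(theta − b)))
logit(0.60) = ln(0.60/0.40) = 0.4055
b = theta − logit/(a) = -2.6 − 0.4055/0.8200 = -3.0945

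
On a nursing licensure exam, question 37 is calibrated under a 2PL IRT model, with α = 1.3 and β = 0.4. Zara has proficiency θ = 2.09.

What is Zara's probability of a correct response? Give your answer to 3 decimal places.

0.900

P(θ) = 1 / (1 + exp(−α(θ − β)))
Exponent: 1.3 × (2.09 − 0.4) = 2.1970
1/(1 + e^{-2.1970}) = 0.9000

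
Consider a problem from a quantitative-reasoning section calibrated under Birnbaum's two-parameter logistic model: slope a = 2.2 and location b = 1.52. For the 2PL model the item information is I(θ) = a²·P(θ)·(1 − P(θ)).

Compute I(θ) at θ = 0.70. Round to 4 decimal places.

P = 1/(1+e^{1.8040}) = 0.1414
P(1−P) = 0.1414 × 0.8586 = 0.1214
I = a² × P(1−P) = 2.2² × 0.1214 = 0.58748

0.5875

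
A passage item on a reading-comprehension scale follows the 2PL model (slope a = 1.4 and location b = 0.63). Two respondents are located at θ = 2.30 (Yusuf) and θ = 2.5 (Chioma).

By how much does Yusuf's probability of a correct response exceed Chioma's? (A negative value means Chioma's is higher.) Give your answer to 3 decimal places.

P(θ) = 1 / (1 + exp(−a(θ − b)))
P(Yusuf) = 0.9120  [exponent 2.3380]
P(Chioma) = 0.9320  [exponent 2.6180]
Difference = 0.9120 − 0.9320 = -0.0200

-0.020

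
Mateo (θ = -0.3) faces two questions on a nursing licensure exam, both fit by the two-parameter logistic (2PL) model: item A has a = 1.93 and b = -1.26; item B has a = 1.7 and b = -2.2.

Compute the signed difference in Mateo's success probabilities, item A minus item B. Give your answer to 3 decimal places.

-0.097

P(θ) = 1 / (1 + exp(−a(θ − b)))
P_A = 0.8645
P_B = 0.9619
P_A − P_B = -0.0975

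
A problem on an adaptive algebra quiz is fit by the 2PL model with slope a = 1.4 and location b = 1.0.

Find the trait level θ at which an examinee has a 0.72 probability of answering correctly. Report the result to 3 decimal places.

P(θ) = 1 / (1 + exp(−a(θ − b)))
logit = ln(0.7200/0.2800) = 0.9445
θ = b + logit/(a) = 1.0 + 0.9445/1.4000 = 1.6746

1.675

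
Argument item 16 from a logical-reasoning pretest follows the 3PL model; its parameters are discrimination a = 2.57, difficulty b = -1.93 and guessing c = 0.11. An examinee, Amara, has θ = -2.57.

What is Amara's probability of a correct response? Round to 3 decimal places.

0.254

P(θ) = c + (1 − c) · 1 / (1 + exp(−a(θ − b)))
Exponent: 2.57 × (-2.57 − (-1.93)) = -1.6448
1/(1 + e^{1.6448}) = 0.1618
P = 0.11 + 0.89 × 0.1618 = 0.2540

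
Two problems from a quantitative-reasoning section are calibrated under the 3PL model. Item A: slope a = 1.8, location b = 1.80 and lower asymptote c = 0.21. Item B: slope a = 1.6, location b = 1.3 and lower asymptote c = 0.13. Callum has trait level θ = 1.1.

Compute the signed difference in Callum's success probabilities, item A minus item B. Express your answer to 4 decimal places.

-0.1114

P(θ) = c + (1 − c) · 1 / (1 + exp(−a(θ − b)))
P_A = 0.3846
P_B = 0.4960
P_A − P_B = -0.1114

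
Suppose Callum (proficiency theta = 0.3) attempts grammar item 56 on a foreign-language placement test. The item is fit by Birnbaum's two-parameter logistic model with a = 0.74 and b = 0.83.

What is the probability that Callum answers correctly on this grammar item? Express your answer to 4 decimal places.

0.4032

P(theta) = 1 / (1 + exp(−a(theta − b)))
Exponent: 0.74 × (0.3 − 0.83) = -0.3922
1/(1 + e^{0.3922}) = 0.4032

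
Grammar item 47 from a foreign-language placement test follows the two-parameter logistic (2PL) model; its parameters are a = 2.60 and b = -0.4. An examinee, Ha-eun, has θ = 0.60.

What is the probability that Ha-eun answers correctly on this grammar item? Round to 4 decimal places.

0.9309

P(θ) = 1 / (1 + exp(−a(θ − b)))
Exponent: 2.60 × (0.60 − (-0.4)) = 2.6000
1/(1 + e^{-2.6000}) = 0.9309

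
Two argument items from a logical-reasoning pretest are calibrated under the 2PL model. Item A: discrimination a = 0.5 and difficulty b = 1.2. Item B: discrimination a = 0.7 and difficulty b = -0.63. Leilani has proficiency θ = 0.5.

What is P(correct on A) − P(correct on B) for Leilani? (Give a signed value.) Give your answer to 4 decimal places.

P(θ) = 1 / (1 + exp(−a(θ − b)))
P_A = 0.4134
P_B = 0.6880
P_A − P_B = -0.2747

-0.2747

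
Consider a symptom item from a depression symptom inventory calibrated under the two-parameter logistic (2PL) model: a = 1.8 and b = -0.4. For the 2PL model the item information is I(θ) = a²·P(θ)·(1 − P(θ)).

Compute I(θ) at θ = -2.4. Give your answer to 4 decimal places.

P = 1/(1+e^{3.6000}) = 0.0266
P(1−P) = 0.0266 × 0.9734 = 0.0259
I = a² × P(1−P) = 1.8² × 0.0259 = 0.08388

0.0839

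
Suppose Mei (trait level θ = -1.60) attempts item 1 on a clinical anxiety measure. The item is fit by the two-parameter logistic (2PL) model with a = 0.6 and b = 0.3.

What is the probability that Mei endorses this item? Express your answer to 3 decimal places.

0.242

P(θ) = 1 / (1 + exp(−a(θ − b)))
Exponent: 0.6 × (-1.60 − 0.3) = -1.1400
1/(1 + e^{1.1400}) = 0.2423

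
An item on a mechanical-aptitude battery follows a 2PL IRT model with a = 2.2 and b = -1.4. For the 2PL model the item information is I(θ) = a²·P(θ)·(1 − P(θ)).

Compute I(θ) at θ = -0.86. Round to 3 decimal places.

P = 1/(1+e^{-1.1880}) = 0.7664
P(1−P) = 0.7664 × 0.2336 = 0.1790
I = a² × P(1−P) = 2.2² × 0.1790 = 0.86655

0.867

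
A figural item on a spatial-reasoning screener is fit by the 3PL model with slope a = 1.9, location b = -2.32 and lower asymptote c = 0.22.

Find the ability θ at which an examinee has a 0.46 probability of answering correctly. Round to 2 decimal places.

-2.75

P(θ) = c + (1 − c) · 1 / (1 + exp(−a(θ − b)))
Remove guessing floor: (0.46 − 0.22)/(1 − 0.22) = 0.3077
logit = ln(0.3077/0.6923) = -0.8109
θ = b + logit/(a) = -2.32 + (-0.8109)/1.9000 = -2.7468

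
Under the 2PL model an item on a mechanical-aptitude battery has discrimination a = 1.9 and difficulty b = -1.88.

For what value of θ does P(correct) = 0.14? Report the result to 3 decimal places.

P(θ) = 1 / (1 + exp(−a(θ − b)))
logit = ln(0.1400/0.8600) = -1.8153
θ = b + logit/(a) = -1.88 + (-1.8153)/1.9000 = -2.8354

-2.835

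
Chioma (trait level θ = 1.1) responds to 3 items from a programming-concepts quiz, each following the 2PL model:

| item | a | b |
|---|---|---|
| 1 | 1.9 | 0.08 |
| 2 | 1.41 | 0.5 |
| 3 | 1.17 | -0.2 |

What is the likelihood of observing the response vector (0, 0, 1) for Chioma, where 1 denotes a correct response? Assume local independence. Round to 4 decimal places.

0.0310

P(θ) = 1 / (1 + exp(−a(θ − b)))
P_1 = 1/(1+e^{-1.9380}) = 0.8741
P_2 = 1/(1+e^{-0.8460}) = 0.6997
P_3 = 1/(1+e^{-1.5210}) = 0.8207
L = (1−P_1) × (1−P_2) × P_3 = 0.1259 × 0.3003 × 0.8207 = 0.03102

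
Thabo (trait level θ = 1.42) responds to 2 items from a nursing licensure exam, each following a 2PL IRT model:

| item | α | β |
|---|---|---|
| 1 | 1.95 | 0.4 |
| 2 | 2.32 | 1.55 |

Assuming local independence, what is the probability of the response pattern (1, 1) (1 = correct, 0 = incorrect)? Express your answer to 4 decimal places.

0.3740

P(θ) = 1 / (1 + exp(−α(θ − β)))
P_1 = 1/(1+e^{-1.9890}) = 0.8796
P_2 = 1/(1+e^{0.3016}) = 0.4252
L = P_1 × P_2 = 0.8796 × 0.4252 = 0.37399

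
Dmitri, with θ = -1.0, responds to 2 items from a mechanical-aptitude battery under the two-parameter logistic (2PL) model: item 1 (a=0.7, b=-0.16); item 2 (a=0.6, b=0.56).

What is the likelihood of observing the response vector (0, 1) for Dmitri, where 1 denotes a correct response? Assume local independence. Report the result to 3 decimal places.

0.181

P(θ) = 1 / (1 + exp(−a(θ − b)))
P_1 = 1/(1+e^{0.5880}) = 0.3571
P_2 = 1/(1+e^{0.9360}) = 0.2817
L = (1−P_1) × P_2 = 0.6429 × 0.2817 = 0.18111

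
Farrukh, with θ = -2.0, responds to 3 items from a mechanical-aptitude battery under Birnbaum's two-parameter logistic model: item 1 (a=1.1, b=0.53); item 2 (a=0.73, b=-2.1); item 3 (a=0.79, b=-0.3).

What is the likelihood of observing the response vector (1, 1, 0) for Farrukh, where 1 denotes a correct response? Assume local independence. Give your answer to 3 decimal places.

P(θ) = 1 / (1 + exp(−a(θ − b)))
P_1 = 1/(1+e^{2.7830}) = 0.0582
P_2 = 1/(1+e^{-0.0730}) = 0.5182
P_3 = 1/(1+e^{1.3430}) = 0.2070
L = P_1 × P_2 × (1−P_3) = 0.0582 × 0.5182 × 0.7930 = 0.02394

0.024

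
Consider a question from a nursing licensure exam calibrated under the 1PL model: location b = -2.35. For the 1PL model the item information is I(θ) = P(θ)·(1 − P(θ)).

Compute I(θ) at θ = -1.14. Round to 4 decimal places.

P = 1/(1+e^{-1.2100}) = 0.7703
P(1−P) = 0.7703 × 0.2297 = 0.1769
I = P(1−P) = 0.17694

0.1769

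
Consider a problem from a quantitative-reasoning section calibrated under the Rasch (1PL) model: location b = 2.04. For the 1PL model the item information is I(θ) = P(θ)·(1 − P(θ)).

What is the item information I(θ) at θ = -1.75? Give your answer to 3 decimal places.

0.022

P = 1/(1+e^{3.7900}) = 0.0221
P(1−P) = 0.0221 × 0.9779 = 0.0216
I = P(1−P) = 0.02161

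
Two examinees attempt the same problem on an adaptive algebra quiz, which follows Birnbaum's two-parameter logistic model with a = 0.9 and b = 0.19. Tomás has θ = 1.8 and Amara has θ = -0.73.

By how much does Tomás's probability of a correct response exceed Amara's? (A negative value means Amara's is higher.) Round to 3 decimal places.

P(θ) = 1 / (1 + exp(−a(θ − b)))
P(Tomás) = 0.8098  [exponent 1.4490]
P(Amara) = 0.3041  [exponent -0.8280]
Difference = 0.8098 − 0.3041 = 0.5058

0.506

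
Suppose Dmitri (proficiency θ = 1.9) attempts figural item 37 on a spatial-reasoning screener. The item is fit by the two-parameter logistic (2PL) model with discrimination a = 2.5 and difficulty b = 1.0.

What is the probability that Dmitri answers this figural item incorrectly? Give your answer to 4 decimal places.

0.0953

P(θ) = 1 / (1 + exp(−a(θ − b)))
Exponent: 2.5 × (1.9 − 1.0) = 2.2500
1/(1 + e^{-2.2500}) = 0.9047
P(incorrect) = 1 − 0.9047 = 0.0953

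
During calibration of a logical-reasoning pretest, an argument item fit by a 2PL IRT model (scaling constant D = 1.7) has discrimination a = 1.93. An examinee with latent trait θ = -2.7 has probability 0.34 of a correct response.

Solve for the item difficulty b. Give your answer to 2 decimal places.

-2.50

P(θ) = 1 / (1 + exp(−D·a(θ − b)))
logit(0.34) = ln(0.34/0.66) = -0.6633
b = θ − logit/(1.7·a) = -2.7 − (-0.6633)/3.2810 = -2.4978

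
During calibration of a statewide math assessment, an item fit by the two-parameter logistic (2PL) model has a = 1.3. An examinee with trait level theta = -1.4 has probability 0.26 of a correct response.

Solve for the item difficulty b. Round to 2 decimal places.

P(theta) = 1 / (1 + exp(−a(theta − b)))
logit(0.26) = ln(0.26/0.74) = -1.0460
b = theta − logit/(a) = -1.4 − (-1.0460)/1.3000 = -0.5954

-0.60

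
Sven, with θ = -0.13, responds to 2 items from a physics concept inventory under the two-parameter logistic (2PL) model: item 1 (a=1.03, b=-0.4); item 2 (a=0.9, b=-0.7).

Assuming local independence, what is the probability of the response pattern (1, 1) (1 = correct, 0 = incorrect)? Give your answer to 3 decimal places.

P(θ) = 1 / (1 + exp(−a(θ − b)))
P_1 = 1/(1+e^{-0.2781}) = 0.5691
P_2 = 1/(1+e^{-0.5130}) = 0.6255
L = P_1 × P_2 = 0.5691 × 0.6255 = 0.35597

0.356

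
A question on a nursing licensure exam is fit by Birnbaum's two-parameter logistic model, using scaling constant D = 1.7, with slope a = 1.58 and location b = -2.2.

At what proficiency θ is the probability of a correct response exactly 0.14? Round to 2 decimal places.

-2.88

P(θ) = 1 / (1 + exp(−D·a(θ − b)))
logit = ln(0.1400/0.8600) = -1.8153
θ = b + logit/(1.7·a) = -2.2 + (-1.8153)/2.6860 = -2.8758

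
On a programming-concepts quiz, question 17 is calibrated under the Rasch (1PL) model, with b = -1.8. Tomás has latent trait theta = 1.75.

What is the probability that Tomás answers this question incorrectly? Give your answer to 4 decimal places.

0.0279

P(theta) = 1 / (1 + exp(−(theta − b)))
Exponent: (1.75 − (-1.8)) = 3.5500
1/(1 + e^{-3.5500}) = 0.9721
P = 0.9721
P(incorrect) = 1 − 0.9721 = 0.0279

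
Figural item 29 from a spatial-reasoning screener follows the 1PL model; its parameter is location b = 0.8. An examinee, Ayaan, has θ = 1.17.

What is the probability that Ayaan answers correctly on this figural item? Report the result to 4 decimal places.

P(θ) = 1 / (1 + exp(−(θ − b)))
Exponent: (1.17 − 0.8) = 0.3700
1/(1 + e^{-0.3700}) = 0.5915
P = 0.5915

0.5915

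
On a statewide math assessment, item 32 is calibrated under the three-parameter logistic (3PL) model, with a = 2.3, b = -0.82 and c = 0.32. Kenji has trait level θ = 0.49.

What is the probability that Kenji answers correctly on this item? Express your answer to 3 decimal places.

0.968

P(θ) = c + (1 − c) · 1 / (1 + exp(−a(θ − b)))
Exponent: 2.3 × (0.49 − (-0.82)) = 3.0130
1/(1 + e^{-3.0130}) = 0.9532
P = 0.32 + 0.68 × 0.9532 = 0.9681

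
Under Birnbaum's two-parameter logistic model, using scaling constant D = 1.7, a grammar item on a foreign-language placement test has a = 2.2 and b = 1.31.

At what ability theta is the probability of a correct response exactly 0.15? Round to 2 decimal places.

0.85

P(theta) = 1 / (1 + exp(−D·a(theta − b)))
logit = ln(0.1500/0.8500) = -1.7346
theta = b + logit/(1.7·a) = 1.31 + (-1.7346)/3.7400 = 0.8462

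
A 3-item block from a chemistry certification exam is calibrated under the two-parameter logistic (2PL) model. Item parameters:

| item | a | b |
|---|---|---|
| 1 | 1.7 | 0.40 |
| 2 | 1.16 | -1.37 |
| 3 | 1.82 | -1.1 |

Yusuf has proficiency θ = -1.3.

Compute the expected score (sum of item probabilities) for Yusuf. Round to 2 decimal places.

P(θ) = 1 / (1 + exp(−a(θ − b)))
P_1 = 1/(1+e^{2.8900}) = 0.0527
P_2 = 1/(1+e^{-0.0812}) = 0.5203
P_3 = 1/(1+e^{0.3640}) = 0.4100
E[score] = 0.0527 + 0.5203 + 0.4100 = 0.9829

0.98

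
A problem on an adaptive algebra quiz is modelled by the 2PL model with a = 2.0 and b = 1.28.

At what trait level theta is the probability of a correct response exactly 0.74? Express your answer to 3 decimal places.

1.803

P(theta) = 1 / (1 + exp(−a(theta − b)))
logit = ln(0.7400/0.2600) = 1.0460
theta = b + logit/(a) = 1.28 + 1.0460/2.0000 = 1.8030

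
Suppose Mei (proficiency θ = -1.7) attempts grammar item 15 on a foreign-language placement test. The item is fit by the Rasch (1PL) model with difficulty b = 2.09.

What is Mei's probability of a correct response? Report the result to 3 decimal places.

0.022

P(θ) = 1 / (1 + exp(−(θ − b)))
Exponent: (-1.7 − 2.09) = -3.7900
1/(1 + e^{3.7900}) = 0.0221
P = 0.0221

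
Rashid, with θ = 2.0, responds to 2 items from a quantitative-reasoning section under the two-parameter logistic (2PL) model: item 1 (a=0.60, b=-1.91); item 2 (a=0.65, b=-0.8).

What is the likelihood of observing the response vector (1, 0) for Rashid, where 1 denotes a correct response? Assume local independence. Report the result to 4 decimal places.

P(θ) = 1 / (1 + exp(−a(θ − b)))
P_1 = 1/(1+e^{-2.3460}) = 0.9126
P_2 = 1/(1+e^{-1.8200}) = 0.8606
L = P_1 × (1−P_2) = 0.9126 × 0.1394 = 0.12725

0.1272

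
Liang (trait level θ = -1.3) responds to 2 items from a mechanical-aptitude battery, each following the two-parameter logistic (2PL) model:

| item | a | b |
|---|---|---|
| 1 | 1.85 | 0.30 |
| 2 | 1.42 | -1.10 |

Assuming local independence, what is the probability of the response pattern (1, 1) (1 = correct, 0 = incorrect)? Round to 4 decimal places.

0.0212

P(θ) = 1 / (1 + exp(−a(θ − b)))
P_1 = 1/(1+e^{2.9600}) = 0.0493
P_2 = 1/(1+e^{0.2840}) = 0.4295
L = P_1 × P_2 = 0.0493 × 0.4295 = 0.02116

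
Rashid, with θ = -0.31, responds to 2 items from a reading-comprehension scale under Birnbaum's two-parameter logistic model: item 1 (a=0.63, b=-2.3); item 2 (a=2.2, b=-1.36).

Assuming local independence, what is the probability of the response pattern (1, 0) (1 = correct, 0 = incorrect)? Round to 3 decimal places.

P(θ) = 1 / (1 + exp(−a(θ − b)))
P_1 = 1/(1+e^{-1.2537}) = 0.7779
P_2 = 1/(1+e^{-2.3100}) = 0.9097
L = P_1 × (1−P_2) = 0.7779 × 0.0903 = 0.07025

0.070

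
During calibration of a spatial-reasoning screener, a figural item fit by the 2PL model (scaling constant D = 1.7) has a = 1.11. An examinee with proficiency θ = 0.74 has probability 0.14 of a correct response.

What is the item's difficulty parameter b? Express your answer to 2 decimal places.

1.70

P(θ) = 1 / (1 + exp(−D·a(θ − b)))
logit(0.14) = ln(0.14/0.86) = -1.8153
b = θ − logit/(1.7·a) = 0.74 − (-1.8153)/1.8870 = 1.7020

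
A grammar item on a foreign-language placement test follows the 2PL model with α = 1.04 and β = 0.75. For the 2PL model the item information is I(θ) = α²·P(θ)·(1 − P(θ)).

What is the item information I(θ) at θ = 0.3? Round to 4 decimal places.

0.2561

P = 1/(1+e^{0.4680}) = 0.3851
P(1−P) = 0.3851 × 0.6149 = 0.2368
I = α² × P(1−P) = 1.04² × 0.2368 = 0.25612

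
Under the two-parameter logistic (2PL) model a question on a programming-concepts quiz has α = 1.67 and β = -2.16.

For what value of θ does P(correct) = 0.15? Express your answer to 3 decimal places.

P(θ) = 1 / (1 + exp(−α(θ − β)))
logit = ln(0.1500/0.8500) = -1.7346
θ = β + logit/(α) = -2.16 + (-1.7346)/1.6700 = -3.1987

-3.199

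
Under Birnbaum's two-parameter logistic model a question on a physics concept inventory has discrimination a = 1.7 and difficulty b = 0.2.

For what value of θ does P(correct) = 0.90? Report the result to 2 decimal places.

P(θ) = 1 / (1 + exp(−a(θ − b)))
logit = ln(0.9000/0.1000) = 2.1972
θ = b + logit/(a) = 0.2 + 2.1972/1.7000 = 1.4925

1.49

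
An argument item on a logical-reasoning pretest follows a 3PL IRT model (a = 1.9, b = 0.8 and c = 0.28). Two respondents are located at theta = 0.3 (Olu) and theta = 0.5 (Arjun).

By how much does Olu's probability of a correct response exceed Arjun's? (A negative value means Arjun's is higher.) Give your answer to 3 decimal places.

P(theta) = c + (1 − c) · 1 / (1 + exp(−a(theta − b)))
P(Olu) = 0.4808  [exponent -0.9500]
P(Arjun) = 0.5401  [exponent -0.5700]
Difference = 0.4808 − 0.5401 = -0.0593

-0.059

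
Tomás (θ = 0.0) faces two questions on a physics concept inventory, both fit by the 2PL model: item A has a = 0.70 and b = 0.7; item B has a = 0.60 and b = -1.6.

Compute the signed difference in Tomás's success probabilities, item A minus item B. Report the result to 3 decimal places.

-0.343

P(θ) = 1 / (1 + exp(−a(θ − b)))
P_A = 0.3799
P_B = 0.7231
P_A − P_B = -0.3432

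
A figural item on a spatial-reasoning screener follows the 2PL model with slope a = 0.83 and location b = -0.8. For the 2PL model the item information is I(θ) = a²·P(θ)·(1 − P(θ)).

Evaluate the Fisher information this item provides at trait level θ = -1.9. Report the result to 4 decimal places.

P = 1/(1+e^{0.9130}) = 0.2864
P(1−P) = 0.2864 × 0.7136 = 0.2044
I = a² × P(1−P) = 0.83² × 0.2044 = 0.14079

0.1408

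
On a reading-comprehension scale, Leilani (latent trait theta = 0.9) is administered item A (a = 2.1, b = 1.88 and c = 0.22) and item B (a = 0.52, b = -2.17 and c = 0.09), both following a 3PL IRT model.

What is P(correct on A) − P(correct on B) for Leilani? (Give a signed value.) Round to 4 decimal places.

-0.5383

P(theta) = c + (1 − c) · 1 / (1 + exp(−a(theta − b)))
P_A = 0.3083
P_B = 0.8467
P_A − P_B = -0.5383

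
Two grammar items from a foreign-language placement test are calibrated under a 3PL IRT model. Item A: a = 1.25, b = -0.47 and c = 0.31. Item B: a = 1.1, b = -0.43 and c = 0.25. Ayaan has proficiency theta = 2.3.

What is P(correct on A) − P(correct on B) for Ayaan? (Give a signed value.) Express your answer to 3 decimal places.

P(theta) = c + (1 − c) · 1 / (1 + exp(−a(theta − b)))
P_A = 0.9790
P_B = 0.9645
P_A − P_B = 0.0145

0.014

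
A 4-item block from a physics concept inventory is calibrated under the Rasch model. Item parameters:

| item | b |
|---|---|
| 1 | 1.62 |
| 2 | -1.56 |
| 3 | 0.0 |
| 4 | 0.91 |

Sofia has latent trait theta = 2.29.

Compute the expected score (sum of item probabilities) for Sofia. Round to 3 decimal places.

3.348

P(theta) = 1 / (1 + exp(−(theta − b)))
P_1 = 1/(1+e^{-0.6700}) = 0.6615
P_2 = 1/(1+e^{-3.8500}) = 0.9792
P_3 = 1/(1+e^{-2.2900}) = 0.9080
P_4 = 1/(1+e^{-1.3800}) = 0.7990
E[score] = 0.6615 + 0.9792 + 0.9080 + 0.7990 = 3.3477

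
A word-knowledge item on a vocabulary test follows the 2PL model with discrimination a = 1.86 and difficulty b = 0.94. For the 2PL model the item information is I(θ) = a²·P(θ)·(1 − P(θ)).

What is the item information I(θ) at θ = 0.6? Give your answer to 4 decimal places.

0.7839

P = 1/(1+e^{0.6324}) = 0.3470
P(1−P) = 0.3470 × 0.6530 = 0.2266
I = a² × P(1−P) = 1.86² × 0.2266 = 0.78388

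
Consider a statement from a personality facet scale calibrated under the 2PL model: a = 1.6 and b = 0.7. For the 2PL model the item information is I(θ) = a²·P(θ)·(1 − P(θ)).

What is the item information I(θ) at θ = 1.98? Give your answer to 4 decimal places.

P = 1/(1+e^{-2.0480}) = 0.8857
P(1−P) = 0.8857 × 0.1143 = 0.1012
I = a² × P(1−P) = 1.6² × 0.1012 = 0.25907

0.2591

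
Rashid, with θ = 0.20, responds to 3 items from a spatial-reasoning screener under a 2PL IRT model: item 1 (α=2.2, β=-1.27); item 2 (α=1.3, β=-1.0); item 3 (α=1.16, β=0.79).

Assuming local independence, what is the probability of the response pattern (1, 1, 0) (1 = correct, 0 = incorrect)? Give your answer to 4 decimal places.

0.5285

P(θ) = 1 / (1 + exp(−α(θ − β)))
P_1 = 1/(1+e^{-3.2340}) = 0.9621
P_2 = 1/(1+e^{-1.5600}) = 0.8264
P_3 = 1/(1+e^{0.6844}) = 0.3353
L = P_1 × P_2 × (1−P_3) = 0.9621 × 0.8264 × 0.6647 = 0.52847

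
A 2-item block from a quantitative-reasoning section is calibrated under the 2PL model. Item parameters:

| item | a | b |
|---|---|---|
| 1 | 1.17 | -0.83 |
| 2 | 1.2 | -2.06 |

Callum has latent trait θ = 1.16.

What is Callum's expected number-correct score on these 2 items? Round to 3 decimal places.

1.891

P(θ) = 1 / (1 + exp(−a(θ − b)))
P_1 = 1/(1+e^{-2.3283}) = 0.9112
P_2 = 1/(1+e^{-3.8640}) = 0.9794
E[score] = 0.9112 + 0.9794 = 1.8906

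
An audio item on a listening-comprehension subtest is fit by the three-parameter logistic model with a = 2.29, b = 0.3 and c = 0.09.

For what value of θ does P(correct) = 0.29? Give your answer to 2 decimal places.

P(θ) = c + (1 − c) · 1 / (1 + exp(−a(θ − b)))
Remove guessing floor: (0.29 − 0.09)/(1 − 0.09) = 0.2198
logit = ln(0.2198/0.7802) = -1.2669
θ = b + logit/(a) = 0.3 + (-1.2669)/2.2900 = -0.2533

-0.25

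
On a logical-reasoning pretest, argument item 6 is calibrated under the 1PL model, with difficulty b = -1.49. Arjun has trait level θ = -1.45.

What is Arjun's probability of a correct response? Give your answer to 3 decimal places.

P(θ) = 1 / (1 + exp(−(θ − b)))
Exponent: (-1.45 − (-1.49)) = 0.0400
1/(1 + e^{-0.0400}) = 0.5100
P = 0.5100

0.510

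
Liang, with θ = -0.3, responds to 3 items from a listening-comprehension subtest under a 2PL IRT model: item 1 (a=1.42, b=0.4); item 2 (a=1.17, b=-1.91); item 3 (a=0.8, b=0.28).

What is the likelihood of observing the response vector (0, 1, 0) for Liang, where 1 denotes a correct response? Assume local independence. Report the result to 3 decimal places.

0.389

P(θ) = 1 / (1 + exp(−a(θ − b)))
P_1 = 1/(1+e^{0.9940}) = 0.2701
P_2 = 1/(1+e^{-1.8837}) = 0.8680
P_3 = 1/(1+e^{0.4640}) = 0.3860
L = (1−P_1) × P_2 × (1−P_3) = 0.7299 × 0.8680 × 0.6140 = 0.38898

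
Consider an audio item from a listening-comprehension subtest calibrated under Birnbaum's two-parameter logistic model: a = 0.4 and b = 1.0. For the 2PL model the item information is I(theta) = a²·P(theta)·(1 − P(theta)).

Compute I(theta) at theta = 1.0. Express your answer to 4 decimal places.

0.0400

P = 1/(1+e^{0.0000}) = 0.5000
P(1−P) = 0.5000 × 0.5000 = 0.2500
I = a² × P(1−P) = 0.4² × 0.2500 = 0.04000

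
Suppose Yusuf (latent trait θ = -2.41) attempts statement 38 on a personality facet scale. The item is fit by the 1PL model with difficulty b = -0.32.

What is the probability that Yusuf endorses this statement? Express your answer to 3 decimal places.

P(θ) = 1 / (1 + exp(−(θ − b)))
Exponent: (-2.41 − (-0.32)) = -2.0900
1/(1 + e^{2.0900}) = 0.1101
P = 0.1101

0.110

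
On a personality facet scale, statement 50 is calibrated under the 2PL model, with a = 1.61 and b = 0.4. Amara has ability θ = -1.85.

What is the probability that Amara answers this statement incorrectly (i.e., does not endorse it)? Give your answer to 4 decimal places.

P(θ) = 1 / (1 + exp(−a(θ − b)))
Exponent: 1.61 × (-1.85 − 0.4) = -3.6225
1/(1 + e^{3.6225}) = 0.0260
P(incorrect) = 1 − 0.0260 = 0.9740

0.9740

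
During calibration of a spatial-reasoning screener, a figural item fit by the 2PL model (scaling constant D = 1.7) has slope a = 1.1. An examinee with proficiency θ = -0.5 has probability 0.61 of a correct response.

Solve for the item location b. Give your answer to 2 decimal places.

-0.74

P(θ) = 1 / (1 + exp(−D·a(θ − b)))
logit(0.61) = ln(0.61/0.39) = 0.4473
b = θ − logit/(1.7·a) = -0.5 − 0.4473/1.8700 = -0.7392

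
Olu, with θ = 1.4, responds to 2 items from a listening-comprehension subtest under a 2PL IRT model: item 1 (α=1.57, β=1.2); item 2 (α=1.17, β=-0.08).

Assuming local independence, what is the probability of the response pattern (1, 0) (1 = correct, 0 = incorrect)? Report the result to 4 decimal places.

P(θ) = 1 / (1 + exp(−α(θ − β)))
P_1 = 1/(1+e^{-0.3140}) = 0.5779
P_2 = 1/(1+e^{-1.7316}) = 0.8496
L = P_1 × (1−P_2) = 0.5779 × 0.1504 = 0.08690

0.0869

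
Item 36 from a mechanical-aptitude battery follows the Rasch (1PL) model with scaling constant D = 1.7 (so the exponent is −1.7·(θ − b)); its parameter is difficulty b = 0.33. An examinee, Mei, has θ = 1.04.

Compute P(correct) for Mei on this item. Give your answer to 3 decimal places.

0.770

P(θ) = 1 / (1 + exp(−D·(θ − b)))
Exponent: 1.7 × (1.04 − 0.33) = 1.2070
1/(1 + e^{-1.2070}) = 0.7698
P = 0.7698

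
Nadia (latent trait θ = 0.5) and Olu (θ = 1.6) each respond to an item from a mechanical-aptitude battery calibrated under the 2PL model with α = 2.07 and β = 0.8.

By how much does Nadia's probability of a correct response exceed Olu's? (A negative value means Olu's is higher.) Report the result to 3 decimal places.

P(θ) = 1 / (1 + exp(−α(θ − β)))
P(Nadia) = 0.3496  [exponent -0.6210]
P(Olu) = 0.8397  [exponent 1.6560]
Difference = 0.3496 − 0.8397 = -0.4901

-0.490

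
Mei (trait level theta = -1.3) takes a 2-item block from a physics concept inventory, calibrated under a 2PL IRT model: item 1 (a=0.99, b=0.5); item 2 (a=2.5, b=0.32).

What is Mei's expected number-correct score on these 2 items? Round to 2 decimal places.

0.16

P(theta) = 1 / (1 + exp(−a(theta − b)))
P_1 = 1/(1+e^{1.7820}) = 0.1441
P_2 = 1/(1+e^{4.0500}) = 0.0171
E[score] = 0.1441 + 0.0171 = 0.1612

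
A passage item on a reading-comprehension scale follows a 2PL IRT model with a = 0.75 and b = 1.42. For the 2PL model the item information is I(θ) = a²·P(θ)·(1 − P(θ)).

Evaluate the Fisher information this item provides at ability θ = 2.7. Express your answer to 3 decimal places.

P = 1/(1+e^{-0.9600}) = 0.7231
P(1−P) = 0.7231 × 0.2769 = 0.2002
I = a² × P(1−P) = 0.75² × 0.2002 = 0.11262

0.113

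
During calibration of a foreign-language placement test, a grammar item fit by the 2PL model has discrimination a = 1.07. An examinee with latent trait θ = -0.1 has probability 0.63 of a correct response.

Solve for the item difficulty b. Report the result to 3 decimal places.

P(θ) = 1 / (1 + exp(−a(θ − b)))
logit(0.63) = ln(0.63/0.37) = 0.5322
b = θ − logit/(a) = -0.1 − 0.5322/1.0700 = -0.5974

-0.597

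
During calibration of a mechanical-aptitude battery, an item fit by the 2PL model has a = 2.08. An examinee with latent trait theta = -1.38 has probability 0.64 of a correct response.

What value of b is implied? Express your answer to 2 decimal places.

P(theta) = 1 / (1 + exp(−a(theta − b)))
logit(0.64) = ln(0.64/0.36) = 0.5754
b = theta − logit/(a) = -1.38 − 0.5754/2.0800 = -1.6566

-1.66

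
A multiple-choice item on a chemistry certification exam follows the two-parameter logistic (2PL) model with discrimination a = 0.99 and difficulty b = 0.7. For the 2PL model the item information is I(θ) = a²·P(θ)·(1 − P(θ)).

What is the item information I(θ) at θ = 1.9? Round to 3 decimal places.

P = 1/(1+e^{-1.1880}) = 0.7664
P(1−P) = 0.7664 × 0.2336 = 0.1790
I = a² × P(1−P) = 0.99² × 0.1790 = 0.17548

0.175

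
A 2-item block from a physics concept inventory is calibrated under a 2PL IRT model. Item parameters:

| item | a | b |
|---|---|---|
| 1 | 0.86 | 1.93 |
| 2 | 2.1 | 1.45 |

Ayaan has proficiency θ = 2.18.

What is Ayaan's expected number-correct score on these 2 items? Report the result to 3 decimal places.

P(θ) = 1 / (1 + exp(−a(θ − b)))
P_1 = 1/(1+e^{-0.2150}) = 0.5535
P_2 = 1/(1+e^{-1.5330}) = 0.8224
E[score] = 0.5535 + 0.8224 = 1.3760

1.376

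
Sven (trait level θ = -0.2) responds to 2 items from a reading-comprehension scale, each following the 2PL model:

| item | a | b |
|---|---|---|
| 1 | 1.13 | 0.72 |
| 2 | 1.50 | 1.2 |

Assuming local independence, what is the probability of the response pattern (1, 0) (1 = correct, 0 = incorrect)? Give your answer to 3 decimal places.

0.233

P(θ) = 1 / (1 + exp(−a(θ − b)))
P_1 = 1/(1+e^{1.0396}) = 0.2612
P_2 = 1/(1+e^{2.1000}) = 0.1091
L = P_1 × (1−P_2) = 0.2612 × 0.8909 = 0.23273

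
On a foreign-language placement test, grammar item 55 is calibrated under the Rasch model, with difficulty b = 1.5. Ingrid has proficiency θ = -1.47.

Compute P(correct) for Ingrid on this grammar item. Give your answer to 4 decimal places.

0.0488

P(θ) = 1 / (1 + exp(−(θ − b)))
Exponent: (-1.47 − 1.5) = -2.9700
1/(1 + e^{2.9700}) = 0.0488
P = 0.0488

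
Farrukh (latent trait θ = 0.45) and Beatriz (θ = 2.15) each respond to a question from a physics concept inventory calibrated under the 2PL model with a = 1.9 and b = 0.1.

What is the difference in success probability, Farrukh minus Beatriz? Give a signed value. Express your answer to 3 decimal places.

-0.320

P(θ) = 1 / (1 + exp(−a(θ − b)))
P(Farrukh) = 0.6604  [exponent 0.6650]
P(Beatriz) = 0.9801  [exponent 3.8950]
Difference = 0.6604 − 0.9801 = -0.3197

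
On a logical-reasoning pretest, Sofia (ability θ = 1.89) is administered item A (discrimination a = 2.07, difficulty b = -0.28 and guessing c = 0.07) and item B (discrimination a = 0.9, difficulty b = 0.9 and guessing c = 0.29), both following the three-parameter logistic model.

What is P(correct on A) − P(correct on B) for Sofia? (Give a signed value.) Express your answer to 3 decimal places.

P(θ) = c + (1 − c) · 1 / (1 + exp(−a(θ − b)))
P_A = 0.9897
P_B = 0.7935
P_A − P_B = 0.1962

0.196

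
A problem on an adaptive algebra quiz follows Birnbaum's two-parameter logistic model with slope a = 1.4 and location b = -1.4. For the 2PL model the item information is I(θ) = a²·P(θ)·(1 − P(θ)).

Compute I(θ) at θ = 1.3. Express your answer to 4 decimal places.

0.0428

P = 1/(1+e^{-3.7800}) = 0.9777
P(1−P) = 0.9777 × 0.0223 = 0.0218
I = a² × P(1−P) = 1.4² × 0.0218 = 0.04276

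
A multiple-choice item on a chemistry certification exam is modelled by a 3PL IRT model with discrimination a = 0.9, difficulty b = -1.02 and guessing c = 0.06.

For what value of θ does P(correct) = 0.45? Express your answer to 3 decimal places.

-1.402

P(θ) = c + (1 − c) · 1 / (1 + exp(−a(θ − b)))
Remove guessing floor: (0.45 − 0.06)/(1 − 0.06) = 0.4149
logit = ln(0.4149/0.5851) = -0.3438
θ = b + logit/(a) = -1.02 + (-0.3438)/0.9000 = -1.4020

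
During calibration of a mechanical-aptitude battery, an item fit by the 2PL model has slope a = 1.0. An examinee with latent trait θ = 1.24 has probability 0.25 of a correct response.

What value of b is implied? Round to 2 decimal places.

P(θ) = 1 / (1 + exp(−a(θ − b)))
logit(0.25) = ln(0.25/0.75) = -1.0986
b = θ − logit/(a) = 1.24 − (-1.0986)/1.0000 = 2.3386

2.34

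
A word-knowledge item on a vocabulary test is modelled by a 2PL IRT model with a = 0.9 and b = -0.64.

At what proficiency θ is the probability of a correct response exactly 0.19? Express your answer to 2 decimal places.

P(θ) = 1 / (1 + exp(−a(θ − b)))
logit = ln(0.1900/0.8100) = -1.4500
θ = b + logit/(a) = -0.64 + (-1.4500)/0.9000 = -2.2511

-2.25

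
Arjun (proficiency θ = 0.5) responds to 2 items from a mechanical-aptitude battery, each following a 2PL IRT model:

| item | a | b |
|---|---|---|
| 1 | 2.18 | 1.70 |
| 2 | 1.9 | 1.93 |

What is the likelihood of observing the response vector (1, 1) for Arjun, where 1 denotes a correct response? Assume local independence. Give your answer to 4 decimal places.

P(θ) = 1 / (1 + exp(−a(θ − b)))
P_1 = 1/(1+e^{2.6160}) = 0.0681
P_2 = 1/(1+e^{2.7170}) = 0.0620
L = P_1 × P_2 = 0.0681 × 0.0620 = 0.00422

0.0042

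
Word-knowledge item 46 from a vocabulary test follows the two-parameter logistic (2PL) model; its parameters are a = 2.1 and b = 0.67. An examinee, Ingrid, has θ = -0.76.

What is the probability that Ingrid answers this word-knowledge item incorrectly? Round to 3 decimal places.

P(θ) = 1 / (1 + exp(−a(θ − b)))
Exponent: 2.1 × (-0.76 − 0.67) = -3.0030
1/(1 + e^{3.0030}) = 0.0473
P(incorrect) = 1 − 0.0473 = 0.9527

0.953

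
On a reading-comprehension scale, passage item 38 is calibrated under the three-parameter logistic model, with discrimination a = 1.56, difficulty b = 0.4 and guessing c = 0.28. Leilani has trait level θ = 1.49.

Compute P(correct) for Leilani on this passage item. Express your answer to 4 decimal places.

P(θ) = c + (1 − c) · 1 / (1 + exp(−a(θ − b)))
Exponent: 1.56 × (1.49 − 0.4) = 1.7004
1/(1 + e^{-1.7004}) = 0.8456
P = 0.28 + 0.72 × 0.8456 = 0.8888

0.8888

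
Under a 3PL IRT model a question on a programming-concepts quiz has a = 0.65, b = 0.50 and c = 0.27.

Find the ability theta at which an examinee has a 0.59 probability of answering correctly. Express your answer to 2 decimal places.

0.12

P(theta) = c + (1 − c) · 1 / (1 + exp(−a(theta − b)))
Remove guessing floor: (0.59 − 0.27)/(1 − 0.27) = 0.4384
logit = ln(0.4384/0.5616) = -0.2478
theta = b + logit/(a) = 0.50 + (-0.2478)/0.6500 = 0.1187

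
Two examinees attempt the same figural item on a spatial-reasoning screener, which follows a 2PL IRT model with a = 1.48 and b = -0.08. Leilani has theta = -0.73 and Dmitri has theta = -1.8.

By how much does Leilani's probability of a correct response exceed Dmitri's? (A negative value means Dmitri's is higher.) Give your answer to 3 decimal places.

0.204

P(theta) = 1 / (1 + exp(−a(theta − b)))
P(Leilani) = 0.2765  [exponent -0.9620]
P(Dmitri) = 0.0727  [exponent -2.5456]
Difference = 0.2765 − 0.0727 = 0.2038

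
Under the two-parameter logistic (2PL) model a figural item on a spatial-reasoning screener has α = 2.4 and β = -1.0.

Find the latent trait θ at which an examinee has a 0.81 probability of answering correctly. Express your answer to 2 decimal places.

P(θ) = 1 / (1 + exp(−α(θ − β)))
logit = ln(0.8100/0.1900) = 1.4500
θ = β + logit/(α) = -1.0 + 1.4500/2.4000 = -0.3958

-0.40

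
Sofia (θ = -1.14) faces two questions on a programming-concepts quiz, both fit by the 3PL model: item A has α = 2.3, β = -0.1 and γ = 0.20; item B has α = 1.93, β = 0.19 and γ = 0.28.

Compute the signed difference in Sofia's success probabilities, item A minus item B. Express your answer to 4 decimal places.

P(θ) = γ + (1 − γ) · 1 / (1 + exp(−α(θ − β)))
P_A = 0.2670
P_B = 0.3313
P_A − P_B = -0.0643

-0.0643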